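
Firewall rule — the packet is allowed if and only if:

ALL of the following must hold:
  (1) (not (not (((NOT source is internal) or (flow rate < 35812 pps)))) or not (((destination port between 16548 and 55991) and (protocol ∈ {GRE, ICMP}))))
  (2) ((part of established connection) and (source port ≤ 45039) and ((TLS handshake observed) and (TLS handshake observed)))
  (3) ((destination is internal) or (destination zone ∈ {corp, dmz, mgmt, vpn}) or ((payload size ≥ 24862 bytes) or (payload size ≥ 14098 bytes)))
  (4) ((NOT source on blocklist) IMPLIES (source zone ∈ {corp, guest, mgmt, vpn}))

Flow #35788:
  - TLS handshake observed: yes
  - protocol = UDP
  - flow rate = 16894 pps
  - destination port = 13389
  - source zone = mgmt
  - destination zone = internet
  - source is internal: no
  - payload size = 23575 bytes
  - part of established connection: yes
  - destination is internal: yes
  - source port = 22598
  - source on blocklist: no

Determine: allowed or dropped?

Atomic conditions:
  NOT source is internal: no → true
  flow rate < 35812 pps: 16894 < 35812 is true
  destination port between 16548 and 55991: 13389 in [16548, 55991] is false
  protocol ∈ {GRE, ICMP}: UDP is not in the set → false
  part of established connection: yes → true
  source port ≤ 45039: 22598 ≤ 45039 is true
  TLS handshake observed: yes → true
  destination is internal: yes → true
  destination zone ∈ {corp, dmz, mgmt, vpn}: internet is not in the set → false
  payload size ≥ 24862 bytes: 23575 ≥ 24862 is false
  payload size ≥ 14098 bytes: 23575 ≥ 14098 is true
  NOT source on blocklist: no → true
  source zone ∈ {corp, guest, mgmt, vpn}: mgmt is in the set → true
Combine:
[1.1.1.1] true OR true = true
[1.1.1] NOT true = false
[1.1] NOT false = true
[1.2.1] false AND false = false
[1.2] NOT false = true
[1] true OR true = true
[2.3] true AND true = true
[2] true AND true AND true = true
[3.3] false OR true = true
[3] true OR false OR true = true
[4] true → true = true
[root] true AND true AND true AND true = true
Overall: true → allowed

Allowed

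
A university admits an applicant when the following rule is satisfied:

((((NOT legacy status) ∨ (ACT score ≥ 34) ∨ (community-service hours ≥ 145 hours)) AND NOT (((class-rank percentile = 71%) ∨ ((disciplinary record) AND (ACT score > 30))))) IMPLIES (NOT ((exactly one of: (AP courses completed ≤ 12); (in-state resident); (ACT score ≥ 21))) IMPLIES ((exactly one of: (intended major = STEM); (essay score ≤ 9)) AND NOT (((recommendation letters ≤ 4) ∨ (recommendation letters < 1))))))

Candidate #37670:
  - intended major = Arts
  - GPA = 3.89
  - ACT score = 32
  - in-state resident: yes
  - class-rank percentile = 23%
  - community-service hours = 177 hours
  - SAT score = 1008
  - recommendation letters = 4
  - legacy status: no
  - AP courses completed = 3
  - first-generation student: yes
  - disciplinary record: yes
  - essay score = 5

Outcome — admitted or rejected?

Atomic conditions:
  NOT legacy status: no → true
  ACT score ≥ 34: 32 ≥ 34 is false
  community-service hours ≥ 145 hours: 177 ≥ 145 is true
  class-rank percentile = 71%: 23 == 71 is false
  disciplinary record: yes → true
  ACT score > 30: 32 > 30 is true
  AP courses completed ≤ 12: 3 ≤ 12 is true
  in-state resident: yes → true
  ACT score ≥ 21: 32 ≥ 21 is true
  intended major = STEM: Arts == STEM is false
  essay score ≤ 9: 5 ≤ 9 is true
  recommendation letters ≤ 4: 4 ≤ 4 is true
  recommendation letters < 1: 4 < 1 is false
Combine:
[1.1] true OR false OR true = true
[1.2.1.2] true AND true = true
[1.2.1] false OR true = true
[1.2] NOT true = false
[1] true AND false = false
[2.1.1] exactly-one(true, true, true) = false
[2.1] NOT false = true
[2.2.1] exactly-one(false, true) = true
[2.2.2.1] true OR false = true
[2.2.2] NOT true = false
[2.2] true AND false = false
[2] true → false = false
[root] false → false (antecedent false ⇒ implication holds) = true
Overall: true → admitted

Admitted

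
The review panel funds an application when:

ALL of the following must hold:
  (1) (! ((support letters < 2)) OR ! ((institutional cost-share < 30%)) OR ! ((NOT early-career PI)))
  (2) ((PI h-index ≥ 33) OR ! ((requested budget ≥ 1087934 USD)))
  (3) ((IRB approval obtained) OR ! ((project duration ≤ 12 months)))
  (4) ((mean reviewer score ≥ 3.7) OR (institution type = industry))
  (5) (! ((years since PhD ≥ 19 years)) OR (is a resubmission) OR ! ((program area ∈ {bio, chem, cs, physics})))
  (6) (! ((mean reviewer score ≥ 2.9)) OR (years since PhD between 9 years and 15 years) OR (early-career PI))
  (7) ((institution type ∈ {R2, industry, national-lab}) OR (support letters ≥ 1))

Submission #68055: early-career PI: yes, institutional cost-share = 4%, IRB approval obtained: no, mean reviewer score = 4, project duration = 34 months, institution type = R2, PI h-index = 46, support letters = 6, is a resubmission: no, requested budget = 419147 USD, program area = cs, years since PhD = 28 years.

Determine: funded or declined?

Atomic conditions:
  support letters < 2: 6 < 2 is false
  institutional cost-share < 30%: 4 < 30 is true
  NOT early-career PI: yes → false
  PI h-index ≥ 33: 46 ≥ 33 is true
  requested budget ≥ 1087934 USD: 419147 ≥ 1087934 is false
  IRB approval obtained: no → false
  project duration ≤ 12 months: 34 ≤ 12 is false
  mean reviewer score ≥ 3.7: 4 ≥ 3.7 is true
  institution type = industry: R2 == industry is false
  years since PhD ≥ 19 years: 28 ≥ 19 is true
  is a resubmission: no → false
  program area ∈ {bio, chem, cs, physics}: cs is in the set → true
  mean reviewer score ≥ 2.9: 4 ≥ 2.9 is true
  years since PhD between 9 years and 15 years: 28 in [9, 15] is false
  early-career PI: yes → true
  institution type ∈ {R2, industry, national-lab}: R2 is in the set → true
  support letters ≥ 1: 6 ≥ 1 is true
Combine:
[1.1] NOT false = true
[1.2] NOT true = false
[1.3] NOT false = true
[1] true OR false OR true = true
[2.2] NOT false = true
[2] true OR true = true
[3.2] NOT false = true
[3] false OR true = true
[4] true OR false = true
[5.1] NOT true = false
[5.3] NOT true = false
[5] false OR false OR false = false
[6.1] NOT true = false
[6] false OR false OR true = true
[7] true OR true = true
[root] true AND true AND true AND true AND false AND true AND true = false
Overall: false → declined

Declined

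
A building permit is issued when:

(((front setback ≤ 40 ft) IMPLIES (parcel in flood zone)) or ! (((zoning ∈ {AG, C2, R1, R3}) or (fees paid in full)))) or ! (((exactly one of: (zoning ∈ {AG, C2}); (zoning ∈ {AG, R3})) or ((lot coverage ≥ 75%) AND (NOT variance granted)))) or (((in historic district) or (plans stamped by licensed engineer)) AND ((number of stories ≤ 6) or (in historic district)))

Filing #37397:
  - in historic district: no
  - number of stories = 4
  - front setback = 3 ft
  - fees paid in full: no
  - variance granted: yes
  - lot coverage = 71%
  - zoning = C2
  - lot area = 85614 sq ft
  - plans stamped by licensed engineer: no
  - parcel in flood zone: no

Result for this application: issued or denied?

Denied

Atomic conditions:
  front setback ≤ 40 ft: 3 ≤ 40 is true
  parcel in flood zone: no → false
  zoning ∈ {AG, C2, R1, R3}: C2 is in the set → true
  fees paid in full: no → false
  zoning ∈ {AG, C2}: C2 is in the set → true
  zoning ∈ {AG, R3}: C2 is not in the set → false
  lot coverage ≥ 75%: 71 ≥ 75 is false
  NOT variance granted: yes → false
  in historic district: no → false
  plans stamped by licensed engineer: no → false
  number of stories ≤ 6: 4 ≤ 6 is true
Combine:
[1.1] true → false = false
[1.2.1] true OR false = true
[1.2] NOT true = false
[1] false OR false = false
[2.1.1] exactly-one(true, false) = true
[2.1.2] false AND false = false
[2.1] true OR false = true
[2] NOT true = false
[3.1] false OR false = false
[3.2] true OR false = true
[3] false AND true = false
[root] false OR false OR false = false
Overall: false → denied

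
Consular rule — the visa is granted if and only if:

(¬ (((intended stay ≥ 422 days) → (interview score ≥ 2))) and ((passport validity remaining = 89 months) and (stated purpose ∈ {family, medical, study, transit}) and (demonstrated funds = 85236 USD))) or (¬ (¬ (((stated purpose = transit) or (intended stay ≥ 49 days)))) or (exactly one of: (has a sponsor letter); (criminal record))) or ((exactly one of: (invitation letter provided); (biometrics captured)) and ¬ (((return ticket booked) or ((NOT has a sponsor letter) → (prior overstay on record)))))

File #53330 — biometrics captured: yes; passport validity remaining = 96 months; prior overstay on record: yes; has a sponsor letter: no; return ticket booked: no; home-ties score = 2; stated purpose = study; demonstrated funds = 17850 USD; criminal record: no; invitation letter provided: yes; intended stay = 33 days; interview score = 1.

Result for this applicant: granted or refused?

Refused

Atomic conditions:
  intended stay ≥ 422 days: 33 ≥ 422 is false
  interview score ≥ 2: 1 ≥ 2 is false
  passport validity remaining = 89 months: 96 == 89 is false
  stated purpose ∈ {family, medical, study, transit}: study is in the set → true
  demonstrated funds = 85236 USD: 17850 == 85236 is false
  stated purpose = transit: study == transit is false
  intended stay ≥ 49 days: 33 ≥ 49 is false
  has a sponsor letter: no → false
  criminal record: no → false
  invitation letter provided: yes → true
  biometrics captured: yes → true
  return ticket booked: no → false
  NOT has a sponsor letter: no → true
  prior overstay on record: yes → true
Combine:
[1.1.1] false → false (antecedent false ⇒ implication holds) = true
[1.1] NOT true = false
[1.2] false AND true AND false = false
[1] false AND false = false
[2.1.1.1] false OR false = false
[2.1.1] NOT false = true
[2.1] NOT true = false
[2.2] exactly-one(false, false) = false
[2] false OR false = false
[3.1] exactly-one(true, true) = false
[3.2.1.2] true → true = true
[3.2.1] false OR true = true
[3.2] NOT true = false
[3] false AND false = false
[root] false OR false OR false = false
Overall: false → refused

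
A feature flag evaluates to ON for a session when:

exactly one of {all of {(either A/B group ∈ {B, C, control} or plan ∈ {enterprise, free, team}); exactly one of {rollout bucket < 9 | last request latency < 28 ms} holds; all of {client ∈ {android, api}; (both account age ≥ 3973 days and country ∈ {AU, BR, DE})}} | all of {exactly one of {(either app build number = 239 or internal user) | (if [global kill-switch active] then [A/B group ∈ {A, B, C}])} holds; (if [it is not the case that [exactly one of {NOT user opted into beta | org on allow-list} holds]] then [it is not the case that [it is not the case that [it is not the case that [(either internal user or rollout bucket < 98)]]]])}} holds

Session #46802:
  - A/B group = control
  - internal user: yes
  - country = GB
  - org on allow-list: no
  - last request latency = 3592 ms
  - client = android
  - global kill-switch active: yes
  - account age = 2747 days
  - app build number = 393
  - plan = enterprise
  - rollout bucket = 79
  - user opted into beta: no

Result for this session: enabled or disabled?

Enabled

Atomic conditions:
  A/B group ∈ {B, C, control}: control is in the set → true
  plan ∈ {enterprise, free, team}: enterprise is in the set → true
  rollout bucket < 9: 79 < 9 is false
  last request latency < 28 ms: 3592 < 28 is false
  client ∈ {android, api}: android is in the set → true
  account age ≥ 3973 days: 2747 ≥ 3973 is false
  country ∈ {AU, BR, DE}: GB is not in the set → false
  app build number = 239: 393 == 239 is false
  internal user: yes → true
  global kill-switch active: yes → true
  A/B group ∈ {A, B, C}: control is not in the set → false
  NOT user opted into beta: no → true
  org on allow-list: no → false
  rollout bucket < 98: 79 < 98 is true
Combine:
[1.1] true OR true = true
[1.2] exactly-one(false, false) = false
[1.3.2] false AND false = false
[1.3] true AND false = false
[1] true AND false AND false = false
[2.1.1] false OR true = true
[2.1.2] true → false = false
[2.1] exactly-one(true, false) = true
[2.2.1.1] exactly-one(true, false) = true
[2.2.1] NOT true = false
[2.2.2.1.1.1] true OR true = true
[2.2.2.1.1] NOT true = false
[2.2.2.1] NOT false = true
[2.2.2] NOT true = false
[2.2] false → false (antecedent false ⇒ implication holds) = true
[2] true AND true = true
[root] exactly-one(false, true) = true
Overall: true → enabled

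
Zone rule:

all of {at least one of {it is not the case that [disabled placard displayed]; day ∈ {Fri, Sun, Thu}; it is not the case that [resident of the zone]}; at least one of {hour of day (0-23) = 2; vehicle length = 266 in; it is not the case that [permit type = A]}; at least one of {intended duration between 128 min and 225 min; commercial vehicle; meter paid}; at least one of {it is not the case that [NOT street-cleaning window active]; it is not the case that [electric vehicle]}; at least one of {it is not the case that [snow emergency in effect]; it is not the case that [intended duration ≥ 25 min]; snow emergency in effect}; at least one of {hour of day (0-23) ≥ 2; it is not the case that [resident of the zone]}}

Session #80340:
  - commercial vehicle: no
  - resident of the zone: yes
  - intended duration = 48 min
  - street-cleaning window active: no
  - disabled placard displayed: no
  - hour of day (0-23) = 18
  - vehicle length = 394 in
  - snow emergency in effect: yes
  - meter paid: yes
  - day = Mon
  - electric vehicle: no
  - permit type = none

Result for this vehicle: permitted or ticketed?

Atomic conditions:
  disabled placard displayed: no → false
  day ∈ {Fri, Sun, Thu}: Mon is not in the set → false
  resident of the zone: yes → true
  hour of day (0-23) = 2: 18 == 2 is false
  vehicle length = 266 in: 394 == 266 is false
  permit type = A: none == A is false
  intended duration between 128 min and 225 min: 48 in [128, 225] is false
  commercial vehicle: no → false
  meter paid: yes → true
  NOT street-cleaning window active: no → true
  electric vehicle: no → false
  snow emergency in effect: yes → true
  intended duration ≥ 25 min: 48 ≥ 25 is true
  hour of day (0-23) ≥ 2: 18 ≥ 2 is true
Combine:
[1.1] NOT false = true
[1.3] NOT true = false
[1] true OR false OR false = true
[2.3] NOT false = true
[2] false OR false OR true = true
[3] false OR false OR true = true
[4.1] NOT true = false
[4.2] NOT false = true
[4] false OR true = true
[5.1] NOT true = false
[5.2] NOT true = false
[5] false OR false OR true = true
[6.2] NOT true = false
[6] true OR false = true
[root] true AND true AND true AND true AND true AND true = true
Overall: true → permitted

Permitted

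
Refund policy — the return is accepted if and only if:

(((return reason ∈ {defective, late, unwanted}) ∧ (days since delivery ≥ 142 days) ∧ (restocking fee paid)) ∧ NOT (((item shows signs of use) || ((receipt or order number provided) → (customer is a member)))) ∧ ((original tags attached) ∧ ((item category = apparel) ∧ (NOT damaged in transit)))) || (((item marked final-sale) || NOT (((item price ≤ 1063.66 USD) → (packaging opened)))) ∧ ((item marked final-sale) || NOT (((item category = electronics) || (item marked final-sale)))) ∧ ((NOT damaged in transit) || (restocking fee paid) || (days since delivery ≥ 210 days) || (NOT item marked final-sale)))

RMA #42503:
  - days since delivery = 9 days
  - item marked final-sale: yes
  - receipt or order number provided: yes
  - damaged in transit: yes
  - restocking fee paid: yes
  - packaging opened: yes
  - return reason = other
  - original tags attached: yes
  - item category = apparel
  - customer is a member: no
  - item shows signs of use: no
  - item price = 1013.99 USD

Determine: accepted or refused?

Atomic conditions:
  return reason ∈ {defective, late, unwanted}: other is not in the set → false
  days since delivery ≥ 142 days: 9 ≥ 142 is false
  restocking fee paid: yes → true
  item shows signs of use: no → false
  receipt or order number provided: yes → true
  customer is a member: no → false
  original tags attached: yes → true
  item category = apparel: apparel == apparel is true
  NOT damaged in transit: yes → false
  item marked final-sale: yes → true
  item price ≤ 1063.66 USD: 1013.99 ≤ 1063.66 is true
  packaging opened: yes → true
  item category = electronics: apparel == electronics is false
  days since delivery ≥ 210 days: 9 ≥ 210 is false
  NOT item marked final-sale: yes → false
Combine:
[1.1] false AND false AND true = false
[1.2.1.2] true → false = false
[1.2.1] false OR false = false
[1.2] NOT false = true
[1.3.2] true AND false = false
[1.3] true AND false = false
[1] false AND true AND false = false
[2.1.2.1] true → true = true
[2.1.2] NOT true = false
[2.1] true OR false = true
[2.2.2.1] false OR true = true
[2.2.2] NOT true = false
[2.2] true OR false = true
[2.3] false OR true OR false OR false = true
[2] true AND true AND true = true
[root] false OR true = true
Overall: true → accepted

Accepted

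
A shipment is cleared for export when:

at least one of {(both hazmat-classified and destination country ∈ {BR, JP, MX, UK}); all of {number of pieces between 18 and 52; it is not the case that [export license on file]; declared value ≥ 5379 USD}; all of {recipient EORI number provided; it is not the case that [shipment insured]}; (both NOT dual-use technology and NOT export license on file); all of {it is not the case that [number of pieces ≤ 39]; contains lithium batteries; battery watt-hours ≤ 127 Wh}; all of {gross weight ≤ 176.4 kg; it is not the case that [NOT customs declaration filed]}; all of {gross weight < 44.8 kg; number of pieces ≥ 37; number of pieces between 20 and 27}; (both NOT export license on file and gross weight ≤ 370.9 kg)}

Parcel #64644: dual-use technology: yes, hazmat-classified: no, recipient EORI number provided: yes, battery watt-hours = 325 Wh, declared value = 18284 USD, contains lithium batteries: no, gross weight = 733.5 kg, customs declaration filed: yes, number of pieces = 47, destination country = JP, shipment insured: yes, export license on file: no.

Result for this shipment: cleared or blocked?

Atomic conditions:
  hazmat-classified: no → false
  destination country ∈ {BR, JP, MX, UK}: JP is in the set → true
  number of pieces between 18 and 52: 47 in [18, 52] is true
  export license on file: no → false
  declared value ≥ 5379 USD: 18284 ≥ 5379 is true
  recipient EORI number provided: yes → true
  shipment insured: yes → true
  NOT dual-use technology: yes → false
  NOT export license on file: no → true
  number of pieces ≤ 39: 47 ≤ 39 is false
  contains lithium batteries: no → false
  battery watt-hours ≤ 127 Wh: 325 ≤ 127 is false
  gross weight ≤ 176.4 kg: 733.5 ≤ 176.4 is false
  NOT customs declaration filed: yes → false
  gross weight < 44.8 kg: 733.5 < 44.8 is false
  number of pieces ≥ 37: 47 ≥ 37 is true
  number of pieces between 20 and 27: 47 in [20, 27] is false
  gross weight ≤ 370.9 kg: 733.5 ≤ 370.9 is false
Combine:
[1] false AND true = false
[2.2] NOT false = true
[2] true AND true AND true = true
[3.2] NOT true = false
[3] true AND false = false
[4] false AND true = false
[5.1] NOT false = true
[5] true AND false AND false = false
[6.2] NOT false = true
[6] false AND true = false
[7] false AND true AND false = false
[8] true AND false = false
[root] false OR true OR false OR false OR false OR false OR false OR false = true
Overall: true → cleared

Cleared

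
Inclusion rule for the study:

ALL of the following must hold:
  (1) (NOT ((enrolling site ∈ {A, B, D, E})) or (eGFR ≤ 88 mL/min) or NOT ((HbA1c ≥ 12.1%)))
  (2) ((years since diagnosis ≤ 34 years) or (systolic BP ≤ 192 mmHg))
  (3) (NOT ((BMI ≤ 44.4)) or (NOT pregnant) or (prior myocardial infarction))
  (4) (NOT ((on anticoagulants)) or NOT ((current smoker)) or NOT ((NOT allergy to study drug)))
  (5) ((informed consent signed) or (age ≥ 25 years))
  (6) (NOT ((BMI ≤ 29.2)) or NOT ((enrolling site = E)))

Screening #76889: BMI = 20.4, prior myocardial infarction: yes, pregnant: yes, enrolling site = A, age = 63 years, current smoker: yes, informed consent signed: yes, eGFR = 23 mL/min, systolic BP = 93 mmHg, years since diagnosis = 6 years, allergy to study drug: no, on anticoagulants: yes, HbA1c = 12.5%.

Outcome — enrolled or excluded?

Excluded

Atomic conditions:
  enrolling site ∈ {A, B, D, E}: A is in the set → true
  eGFR ≤ 88 mL/min: 23 ≤ 88 is true
  HbA1c ≥ 12.1%: 12.5 ≥ 12.1 is true
  years since diagnosis ≤ 34 years: 6 ≤ 34 is true
  systolic BP ≤ 192 mmHg: 93 ≤ 192 is true
  BMI ≤ 44.4: 20.4 ≤ 44.4 is true
  NOT pregnant: yes → false
  prior myocardial infarction: yes → true
  on anticoagulants: yes → true
  current smoker: yes → true
  NOT allergy to study drug: no → true
  informed consent signed: yes → true
  age ≥ 25 years: 63 ≥ 25 is true
  BMI ≤ 29.2: 20.4 ≤ 29.2 is true
  enrolling site = E: A == E is false
Combine:
[1.1] NOT true = false
[1.3] NOT true = false
[1] false OR true OR false = true
[2] true OR true = true
[3.1] NOT true = false
[3] false OR false OR true = true
[4.1] NOT true = false
[4.2] NOT true = false
[4.3] NOT true = false
[4] false OR false OR false = false
[5] true OR true = true
[6.1] NOT true = false
[6.2] NOT false = true
[6] false OR true = true
[root] true AND true AND true AND false AND true AND true = false
Overall: false → excluded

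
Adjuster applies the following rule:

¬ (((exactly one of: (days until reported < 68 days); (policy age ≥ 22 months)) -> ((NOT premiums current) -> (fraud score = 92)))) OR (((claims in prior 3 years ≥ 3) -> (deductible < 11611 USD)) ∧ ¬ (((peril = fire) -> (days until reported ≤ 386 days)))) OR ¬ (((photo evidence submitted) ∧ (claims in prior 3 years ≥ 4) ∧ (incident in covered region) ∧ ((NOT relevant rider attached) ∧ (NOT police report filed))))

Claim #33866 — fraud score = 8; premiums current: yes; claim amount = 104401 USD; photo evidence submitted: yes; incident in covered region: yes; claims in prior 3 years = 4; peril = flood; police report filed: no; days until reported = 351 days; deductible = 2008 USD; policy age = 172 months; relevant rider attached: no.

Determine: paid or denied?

Atomic conditions:
  days until reported < 68 days: 351 < 68 is false
  policy age ≥ 22 months: 172 ≥ 22 is true
  NOT premiums current: yes → false
  fraud score = 92: 8 == 92 is false
  claims in prior 3 years ≥ 3: 4 ≥ 3 is true
  deductible < 11611 USD: 2008 < 11611 is true
  peril = fire: flood == fire is false
  days until reported ≤ 386 days: 351 ≤ 386 is true
  photo evidence submitted: yes → true
  claims in prior 3 years ≥ 4: 4 ≥ 4 is true
  incident in covered region: yes → true
  NOT relevant rider attached: no → true
  NOT police report filed: no → true
Combine:
[1.1.1] exactly-one(false, true) = true
[1.1.2] false → false (antecedent false ⇒ implication holds) = true
[1.1] true → true = true
[1] NOT true = false
[2.1] true → true = true
[2.2.1] false → true (antecedent false ⇒ implication holds) = true
[2.2] NOT true = false
[2] true AND false = false
[3.1.4] true AND true = true
[3.1] true AND true AND true AND true = true
[3] NOT true = false
[root] false OR false OR false = false
Overall: false → denied

Denied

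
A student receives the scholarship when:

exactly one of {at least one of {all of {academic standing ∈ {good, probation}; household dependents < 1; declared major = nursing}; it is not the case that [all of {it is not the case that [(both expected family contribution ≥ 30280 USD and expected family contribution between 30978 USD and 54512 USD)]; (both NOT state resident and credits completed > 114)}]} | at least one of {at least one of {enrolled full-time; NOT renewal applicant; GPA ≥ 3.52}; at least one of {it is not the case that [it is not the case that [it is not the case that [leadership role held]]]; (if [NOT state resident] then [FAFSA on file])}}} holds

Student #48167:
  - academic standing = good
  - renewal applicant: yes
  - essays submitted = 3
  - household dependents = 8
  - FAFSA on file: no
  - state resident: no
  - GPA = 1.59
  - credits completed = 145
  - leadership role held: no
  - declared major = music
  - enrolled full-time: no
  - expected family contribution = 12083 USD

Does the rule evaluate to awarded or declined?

Awarded

Atomic conditions:
  academic standing ∈ {good, probation}: good is in the set → true
  household dependents < 1: 8 < 1 is false
  declared major = nursing: music == nursing is false
  expected family contribution ≥ 30280 USD: 12083 ≥ 30280 is false
  expected family contribution between 30978 USD and 54512 USD: 12083 in [30978, 54512] is false
  NOT state resident: no → true
  credits completed > 114: 145 > 114 is true
  enrolled full-time: no → false
  NOT renewal applicant: yes → false
  GPA ≥ 3.52: 1.59 ≥ 3.52 is false
  leadership role held: no → false
  FAFSA on file: no → false
Combine:
[1.1] true AND false AND false = false
[1.2.1.1.1] false AND false = false
[1.2.1.1] NOT false = true
[1.2.1.2] true AND true = true
[1.2.1] true AND true = true
[1.2] NOT true = false
[1] false OR false = false
[2.1] false OR false OR false = false
[2.2.1.1.1] NOT false = true
[2.2.1.1] NOT true = false
[2.2.1] NOT false = true
[2.2.2] true → false = false
[2.2] true OR false = true
[2] false OR true = true
[root] exactly-one(false, true) = true
Overall: true → awarded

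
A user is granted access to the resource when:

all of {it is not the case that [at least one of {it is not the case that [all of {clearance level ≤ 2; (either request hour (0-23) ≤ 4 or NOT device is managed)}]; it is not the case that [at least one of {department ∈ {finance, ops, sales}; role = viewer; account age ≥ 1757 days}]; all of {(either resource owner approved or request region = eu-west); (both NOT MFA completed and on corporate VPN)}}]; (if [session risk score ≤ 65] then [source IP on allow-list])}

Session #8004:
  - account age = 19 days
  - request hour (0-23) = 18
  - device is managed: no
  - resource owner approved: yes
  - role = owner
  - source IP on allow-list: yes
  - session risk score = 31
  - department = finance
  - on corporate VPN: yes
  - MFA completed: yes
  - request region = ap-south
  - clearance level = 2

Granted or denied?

Granted

Atomic conditions:
  clearance level ≤ 2: 2 ≤ 2 is true
  request hour (0-23) ≤ 4: 18 ≤ 4 is false
  NOT device is managed: no → true
  department ∈ {finance, ops, sales}: finance is in the set → true
  role = viewer: owner == viewer is false
  account age ≥ 1757 days: 19 ≥ 1757 is false
  resource owner approved: yes → true
  request region = eu-west: ap-south == eu-west is false
  NOT MFA completed: yes → false
  on corporate VPN: yes → true
  session risk score ≤ 65: 31 ≤ 65 is true
  source IP on allow-list: yes → true
Combine:
[1.1.1.1.2] false OR true = true
[1.1.1.1] true AND true = true
[1.1.1] NOT true = false
[1.1.2.1] true OR false OR false = true
[1.1.2] NOT true = false
[1.1.3.1] true OR false = true
[1.1.3.2] false AND true = false
[1.1.3] true AND false = false
[1.1] false OR false OR false = false
[1] NOT false = true
[2] true → true = true
[root] true AND true = true
Overall: true → granted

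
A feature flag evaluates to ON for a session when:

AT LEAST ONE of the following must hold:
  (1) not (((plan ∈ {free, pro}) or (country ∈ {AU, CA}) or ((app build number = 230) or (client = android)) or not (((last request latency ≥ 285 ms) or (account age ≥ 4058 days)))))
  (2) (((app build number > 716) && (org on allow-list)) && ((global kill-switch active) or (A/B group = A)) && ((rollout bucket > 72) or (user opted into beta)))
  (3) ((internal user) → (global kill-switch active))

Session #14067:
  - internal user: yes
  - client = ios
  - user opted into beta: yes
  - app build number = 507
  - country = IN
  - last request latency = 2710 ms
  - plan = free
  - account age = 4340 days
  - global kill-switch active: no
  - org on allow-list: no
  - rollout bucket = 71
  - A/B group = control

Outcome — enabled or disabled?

Atomic conditions:
  plan ∈ {free, pro}: free is in the set → true
  country ∈ {AU, CA}: IN is not in the set → false
  app build number = 230: 507 == 230 is false
  client = android: ios == android is false
  last request latency ≥ 285 ms: 2710 ≥ 285 is true
  account age ≥ 4058 days: 4340 ≥ 4058 is true
  app build number > 716: 507 > 716 is false
  org on allow-list: no → false
  global kill-switch active: no → false
  A/B group = A: control == A is false
  rollout bucket > 72: 71 > 72 is false
  user opted into beta: yes → true
  internal user: yes → true
Combine:
[1.1.3] false OR false = false
[1.1.4.1] true OR true = true
[1.1.4] NOT true = false
[1.1] true OR false OR false OR false = true
[1] NOT true = false
[2.1] false AND false = false
[2.2] false OR false = false
[2.3] false OR true = true
[2] false AND false AND true = false
[3] true → false = false
[root] false OR false OR false = false
Overall: false → disabled

Disabled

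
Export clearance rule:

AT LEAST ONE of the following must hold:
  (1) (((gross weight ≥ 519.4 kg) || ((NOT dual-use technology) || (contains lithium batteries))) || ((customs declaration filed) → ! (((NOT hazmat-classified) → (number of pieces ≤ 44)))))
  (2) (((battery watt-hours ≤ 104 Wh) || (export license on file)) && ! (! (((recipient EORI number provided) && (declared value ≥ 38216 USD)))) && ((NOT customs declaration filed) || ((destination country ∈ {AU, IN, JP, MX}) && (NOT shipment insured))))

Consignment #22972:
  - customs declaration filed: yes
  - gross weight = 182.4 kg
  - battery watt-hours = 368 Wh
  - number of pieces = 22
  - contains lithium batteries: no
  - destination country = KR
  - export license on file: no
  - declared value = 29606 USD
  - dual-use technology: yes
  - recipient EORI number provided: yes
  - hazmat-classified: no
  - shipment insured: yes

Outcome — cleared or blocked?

Atomic conditions:
  gross weight ≥ 519.4 kg: 182.4 ≥ 519.4 is false
  NOT dual-use technology: yes → false
  contains lithium batteries: no → false
  customs declaration filed: yes → true
  NOT hazmat-classified: no → true
  number of pieces ≤ 44: 22 ≤ 44 is true
  battery watt-hours ≤ 104 Wh: 368 ≤ 104 is false
  export license on file: no → false
  recipient EORI number provided: yes → true
  declared value ≥ 38216 USD: 29606 ≥ 38216 is false
  NOT customs declaration filed: yes → false
  destination country ∈ {AU, IN, JP, MX}: KR is not in the set → false
  NOT shipment insured: yes → false
Combine:
[1.1.2] false OR false = false
[1.1] false OR false = false
[1.2.2.1] true → true = true
[1.2.2] NOT true = false
[1.2] true → false = false
[1] false OR false = false
[2.1] false OR false = false
[2.2.1.1] true AND false = false
[2.2.1] NOT false = true
[2.2] NOT true = false
[2.3.2] false AND false = false
[2.3] false OR false = false
[2] false AND false AND false = false
[root] false OR false = false
Overall: false → blocked

Blocked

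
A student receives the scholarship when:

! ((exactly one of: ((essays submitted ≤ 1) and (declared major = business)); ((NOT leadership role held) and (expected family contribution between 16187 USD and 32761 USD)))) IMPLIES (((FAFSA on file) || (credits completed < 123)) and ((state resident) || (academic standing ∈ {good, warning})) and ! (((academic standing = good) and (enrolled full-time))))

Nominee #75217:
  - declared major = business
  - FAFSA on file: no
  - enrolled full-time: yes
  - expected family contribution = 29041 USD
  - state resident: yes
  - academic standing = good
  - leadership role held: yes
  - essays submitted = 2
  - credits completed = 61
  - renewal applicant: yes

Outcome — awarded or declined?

Declined

Atomic conditions:
  essays submitted ≤ 1: 2 ≤ 1 is false
  declared major = business: business == business is true
  NOT leadership role held: yes → false
  expected family contribution between 16187 USD and 32761 USD: 29041 in [16187, 32761] is true
  FAFSA on file: no → false
  credits completed < 123: 61 < 123 is true
  state resident: yes → true
  academic standing ∈ {good, warning}: good is in the set → true
  academic standing = good: good == good is true
  enrolled full-time: yes → true
Combine:
[1.1.1] false AND true = false
[1.1.2] false AND true = false
[1.1] exactly-one(false, false) = false
[1] NOT false = true
[2.1] false OR true = true
[2.2] true OR true = true
[2.3.1] true AND true = true
[2.3] NOT true = false
[2] true AND true AND false = false
[root] true → false = false
Overall: false → declined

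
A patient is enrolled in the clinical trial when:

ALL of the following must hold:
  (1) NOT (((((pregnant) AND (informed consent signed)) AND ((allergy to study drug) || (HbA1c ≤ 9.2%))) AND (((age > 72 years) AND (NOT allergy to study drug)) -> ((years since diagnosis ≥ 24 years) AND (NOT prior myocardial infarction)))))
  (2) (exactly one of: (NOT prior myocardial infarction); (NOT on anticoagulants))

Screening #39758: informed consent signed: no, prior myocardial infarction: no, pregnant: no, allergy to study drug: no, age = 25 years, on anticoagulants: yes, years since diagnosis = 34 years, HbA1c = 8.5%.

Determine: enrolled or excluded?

Enrolled

Atomic conditions:
  pregnant: no → false
  informed consent signed: no → false
  allergy to study drug: no → false
  HbA1c ≤ 9.2%: 8.5 ≤ 9.2 is true
  age > 72 years: 25 > 72 is false
  NOT allergy to study drug: no → true
  years since diagnosis ≥ 24 years: 34 ≥ 24 is true
  NOT prior myocardial infarction: no → true
  NOT on anticoagulants: yes → false
Combine:
[1.1.1.1] false AND false = false
[1.1.1.2] false OR true = true
[1.1.1] false AND true = false
[1.1.2.1] false AND true = false
[1.1.2.2] true AND true = true
[1.1.2] false → true (antecedent false ⇒ implication holds) = true
[1.1] false AND true = false
[1] NOT false = true
[2] exactly-one(true, false) = true
[root] true AND true = true
Overall: true → enrolled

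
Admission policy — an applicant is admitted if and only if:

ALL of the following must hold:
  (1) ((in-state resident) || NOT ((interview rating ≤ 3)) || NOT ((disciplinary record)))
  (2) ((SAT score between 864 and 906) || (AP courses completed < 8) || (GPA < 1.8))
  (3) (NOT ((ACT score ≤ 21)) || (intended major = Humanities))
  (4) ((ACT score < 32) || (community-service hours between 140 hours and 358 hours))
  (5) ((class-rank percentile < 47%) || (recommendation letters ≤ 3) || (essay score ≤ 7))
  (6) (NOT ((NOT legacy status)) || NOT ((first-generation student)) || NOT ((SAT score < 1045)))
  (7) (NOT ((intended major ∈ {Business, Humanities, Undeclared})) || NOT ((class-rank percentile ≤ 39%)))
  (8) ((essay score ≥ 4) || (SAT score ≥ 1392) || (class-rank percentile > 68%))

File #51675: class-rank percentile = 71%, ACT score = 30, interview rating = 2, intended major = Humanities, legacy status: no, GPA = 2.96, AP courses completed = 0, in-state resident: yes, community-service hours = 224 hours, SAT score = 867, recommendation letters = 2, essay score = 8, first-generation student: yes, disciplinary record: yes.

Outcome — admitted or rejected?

Atomic conditions:
  in-state resident: yes → true
  interview rating ≤ 3: 2 ≤ 3 is true
  disciplinary record: yes → true
  SAT score between 864 and 906: 867 in [864, 906] is true
  AP courses completed < 8: 0 < 8 is true
  GPA < 1.8: 2.96 < 1.8 is false
  ACT score ≤ 21: 30 ≤ 21 is false
  intended major = Humanities: Humanities == Humanities is true
  ACT score < 32: 30 < 32 is true
  community-service hours between 140 hours and 358 hours: 224 in [140, 358] is true
  class-rank percentile < 47%: 71 < 47 is false
  recommendation letters ≤ 3: 2 ≤ 3 is true
  essay score ≤ 7: 8 ≤ 7 is false
  NOT legacy status: no → true
  first-generation student: yes → true
  SAT score < 1045: 867 < 1045 is true
  intended major ∈ {Business, Humanities, Undeclared}: Humanities is in the set → true
  class-rank percentile ≤ 39%: 71 ≤ 39 is false
  essay score ≥ 4: 8 ≥ 4 is true
  SAT score ≥ 1392: 867 ≥ 1392 is false
  class-rank percentile > 68%: 71 > 68 is true
Combine:
[1.2] NOT true = false
[1.3] NOT true = false
[1] true OR false OR false = true
[2] true OR true OR false = true
[3.1] NOT false = true
[3] true OR true = true
[4] true OR true = true
[5] false OR true OR false = true
[6.1] NOT true = false
[6.2] NOT true = false
[6.3] NOT true = false
[6] false OR false OR false = false
[7.1] NOT true = false
[7.2] NOT false = true
[7] false OR true = true
[8] true OR false OR true = true
[root] true AND true AND true AND true AND true AND false AND true AND true = false
Overall: false → rejected

Rejected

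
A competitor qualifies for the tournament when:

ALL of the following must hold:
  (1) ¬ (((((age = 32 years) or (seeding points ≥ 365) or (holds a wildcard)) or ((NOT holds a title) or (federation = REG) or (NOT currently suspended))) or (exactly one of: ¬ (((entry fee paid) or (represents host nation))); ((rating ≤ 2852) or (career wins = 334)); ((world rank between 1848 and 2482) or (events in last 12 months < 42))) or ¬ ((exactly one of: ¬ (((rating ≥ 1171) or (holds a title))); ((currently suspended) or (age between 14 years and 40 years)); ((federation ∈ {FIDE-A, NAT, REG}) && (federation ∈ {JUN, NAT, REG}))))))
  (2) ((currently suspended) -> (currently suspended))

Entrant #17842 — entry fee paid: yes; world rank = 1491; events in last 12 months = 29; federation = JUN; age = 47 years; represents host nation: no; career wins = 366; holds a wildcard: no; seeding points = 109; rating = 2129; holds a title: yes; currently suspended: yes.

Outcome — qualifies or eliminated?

Atomic conditions:
  age = 32 years: 47 == 32 is false
  seeding points ≥ 365: 109 ≥ 365 is false
  holds a wildcard: no → false
  NOT holds a title: yes → false
  federation = REG: JUN == REG is false
  NOT currently suspended: yes → false
  entry fee paid: yes → true
  represents host nation: no → false
  rating ≤ 2852: 2129 ≤ 2852 is true
  career wins = 334: 366 == 334 is false
  world rank between 1848 and 2482: 1491 in [1848, 2482] is false
  events in last 12 months < 42: 29 < 42 is true
  rating ≥ 1171: 2129 ≥ 1171 is true
  holds a title: yes → true
  currently suspended: yes → true
  age between 14 years and 40 years: 47 in [14, 40] is false
  federation ∈ {FIDE-A, NAT, REG}: JUN is not in the set → false
  federation ∈ {JUN, NAT, REG}: JUN is in the set → true
Combine:
[1.1.1.1] false OR false OR false = false
[1.1.1.2] false OR false OR false = false
[1.1.1] false OR false = false
[1.1.2.1.1] true OR false = true
[1.1.2.1] NOT true = false
[1.1.2.2] true OR false = true
[1.1.2.3] false OR true = true
[1.1.2] exactly-one(false, true, true) = false
[1.1.3.1.1.1] true OR true = true
[1.1.3.1.1] NOT true = false
[1.1.3.1.2] true OR false = true
[1.1.3.1.3] false AND true = false
[1.1.3.1] exactly-one(false, true, false) = true
[1.1.3] NOT true = false
[1.1] false OR false OR false = false
[1] NOT false = true
[2] true → true = true
[root] true AND true = true
Overall: true → qualifies

Qualifies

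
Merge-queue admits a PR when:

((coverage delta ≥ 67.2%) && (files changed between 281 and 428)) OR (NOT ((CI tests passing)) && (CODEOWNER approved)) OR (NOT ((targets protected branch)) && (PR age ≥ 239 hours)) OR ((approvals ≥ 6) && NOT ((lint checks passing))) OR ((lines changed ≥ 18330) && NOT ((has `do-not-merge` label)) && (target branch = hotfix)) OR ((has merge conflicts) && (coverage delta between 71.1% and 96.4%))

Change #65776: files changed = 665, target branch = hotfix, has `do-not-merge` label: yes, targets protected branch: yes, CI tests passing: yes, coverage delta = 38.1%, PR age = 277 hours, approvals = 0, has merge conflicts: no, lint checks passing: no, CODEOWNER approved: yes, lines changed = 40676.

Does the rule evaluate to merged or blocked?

Atomic conditions:
  coverage delta ≥ 67.2%: 38.1 ≥ 67.2 is false
  files changed between 281 and 428: 665 in [281, 428] is false
  CI tests passing: yes → true
  CODEOWNER approved: yes → true
  targets protected branch: yes → true
  PR age ≥ 239 hours: 277 ≥ 239 is true
  approvals ≥ 6: 0 ≥ 6 is false
  lint checks passing: no → false
  lines changed ≥ 18330: 40676 ≥ 18330 is true
  has `do-not-merge` label: yes → true
  target branch = hotfix: hotfix == hotfix is true
  has merge conflicts: no → false
  coverage delta between 71.1% and 96.4%: 38.1 in [71.1, 96.4] is false
Combine:
[1] false AND false = false
[2.1] NOT true = false
[2] false AND true = false
[3.1] NOT true = false
[3] false AND true = false
[4.2] NOT false = true
[4] false AND true = false
[5.2] NOT true = false
[5] true AND false AND true = false
[6] false AND false = false
[root] false OR false OR false OR false OR false OR false = false
Overall: false → blocked

Blocked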